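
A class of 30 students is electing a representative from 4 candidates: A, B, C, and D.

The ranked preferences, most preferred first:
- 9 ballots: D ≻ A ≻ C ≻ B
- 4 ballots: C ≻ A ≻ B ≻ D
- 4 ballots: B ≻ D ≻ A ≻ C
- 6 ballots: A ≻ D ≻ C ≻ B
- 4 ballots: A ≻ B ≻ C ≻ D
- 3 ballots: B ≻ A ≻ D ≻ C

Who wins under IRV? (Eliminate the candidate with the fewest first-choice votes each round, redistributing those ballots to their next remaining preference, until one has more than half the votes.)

A

Round 1: A 10, B 7, C 4, D 9. C eliminated.
Round 2: A 14, B 7, D 9. B eliminated.
Round 3: A 17, D 13. A has a majority (≥16).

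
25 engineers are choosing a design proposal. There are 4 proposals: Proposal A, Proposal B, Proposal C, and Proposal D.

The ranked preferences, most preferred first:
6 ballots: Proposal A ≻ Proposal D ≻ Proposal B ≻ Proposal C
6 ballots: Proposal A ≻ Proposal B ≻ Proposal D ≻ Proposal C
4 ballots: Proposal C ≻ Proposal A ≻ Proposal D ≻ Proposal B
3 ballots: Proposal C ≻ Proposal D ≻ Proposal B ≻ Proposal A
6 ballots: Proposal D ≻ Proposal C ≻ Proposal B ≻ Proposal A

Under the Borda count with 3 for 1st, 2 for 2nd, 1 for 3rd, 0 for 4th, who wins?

Proposal A: 6×3 + 6×3 + 4×2 + 3×0 + 6×0 = 44
Proposal B: 6×1 + 6×2 + 4×0 + 3×1 + 6×1 = 27
Proposal C: 6×0 + 6×0 + 4×3 + 3×3 + 6×2 = 33
Proposal D: 6×2 + 6×1 + 4×1 + 3×2 + 6×3 = 46

Proposal D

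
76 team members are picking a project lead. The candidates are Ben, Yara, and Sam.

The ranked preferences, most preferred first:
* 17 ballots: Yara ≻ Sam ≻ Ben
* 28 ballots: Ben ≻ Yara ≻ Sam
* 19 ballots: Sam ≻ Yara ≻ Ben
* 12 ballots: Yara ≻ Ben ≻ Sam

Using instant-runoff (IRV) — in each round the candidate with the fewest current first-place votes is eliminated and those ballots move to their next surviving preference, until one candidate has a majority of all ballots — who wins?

Yara

Round 1: Ben 28, Yara 29, Sam 19. Sam eliminated.
Round 2: Ben 28, Yara 48. Yara has a majority (≥39).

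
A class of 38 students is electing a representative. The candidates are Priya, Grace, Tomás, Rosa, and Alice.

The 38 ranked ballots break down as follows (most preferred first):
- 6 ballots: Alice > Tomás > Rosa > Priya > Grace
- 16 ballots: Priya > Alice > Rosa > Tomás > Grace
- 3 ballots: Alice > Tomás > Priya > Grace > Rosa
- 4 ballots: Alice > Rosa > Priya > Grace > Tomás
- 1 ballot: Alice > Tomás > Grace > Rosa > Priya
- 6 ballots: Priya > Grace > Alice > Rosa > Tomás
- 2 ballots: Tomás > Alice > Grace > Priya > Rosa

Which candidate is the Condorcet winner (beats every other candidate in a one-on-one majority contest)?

Priya vs Grace: 35–3
Priya vs Tomás: 26–12
Priya vs Rosa: 27–11
Priya vs Alice: 22–16
Priya beats every other candidate.

Priya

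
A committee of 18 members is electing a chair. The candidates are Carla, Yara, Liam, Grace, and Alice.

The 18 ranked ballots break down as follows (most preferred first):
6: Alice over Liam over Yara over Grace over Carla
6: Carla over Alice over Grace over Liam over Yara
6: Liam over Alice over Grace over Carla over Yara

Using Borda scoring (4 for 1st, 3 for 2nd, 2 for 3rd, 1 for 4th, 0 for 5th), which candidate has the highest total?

Carla: 6×0 + 6×4 + 6×1 = 30
Yara: 6×2 + 6×0 + 6×0 = 12
Liam: 6×3 + 6×1 + 6×4 = 48
Grace: 6×1 + 6×2 + 6×2 = 30
Alice: 6×4 + 6×3 + 6×3 = 60

Alice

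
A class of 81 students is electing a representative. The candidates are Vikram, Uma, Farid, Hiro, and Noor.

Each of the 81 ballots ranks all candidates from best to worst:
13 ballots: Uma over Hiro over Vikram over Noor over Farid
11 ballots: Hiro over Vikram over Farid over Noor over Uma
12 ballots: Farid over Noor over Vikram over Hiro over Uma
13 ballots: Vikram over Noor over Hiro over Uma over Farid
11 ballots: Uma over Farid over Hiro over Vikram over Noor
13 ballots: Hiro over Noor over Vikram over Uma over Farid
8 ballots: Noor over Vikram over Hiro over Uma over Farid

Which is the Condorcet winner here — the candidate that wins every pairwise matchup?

Hiro vs Vikram: 48–33
Hiro vs Uma: 57–24
Hiro vs Farid: 58–23
Hiro vs Noor: 48–33
Hiro beats every other candidate.

Hiro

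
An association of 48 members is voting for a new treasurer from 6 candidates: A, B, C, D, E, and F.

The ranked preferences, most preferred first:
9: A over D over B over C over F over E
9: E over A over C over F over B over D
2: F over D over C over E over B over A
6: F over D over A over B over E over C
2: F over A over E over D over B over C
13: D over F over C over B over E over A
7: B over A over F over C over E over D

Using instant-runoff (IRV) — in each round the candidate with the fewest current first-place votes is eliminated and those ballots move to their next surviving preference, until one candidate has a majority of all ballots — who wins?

A

Round 1: A 9, B 7, C 0, D 13, E 9, F 10. C eliminated.
Round 2: A 9, B 7, D 13, E 9, F 10. B eliminated.
Round 3: A 16, D 13, E 9, F 10. E eliminated.
Round 4: A 25, D 13, F 10. A has a majority (≥25).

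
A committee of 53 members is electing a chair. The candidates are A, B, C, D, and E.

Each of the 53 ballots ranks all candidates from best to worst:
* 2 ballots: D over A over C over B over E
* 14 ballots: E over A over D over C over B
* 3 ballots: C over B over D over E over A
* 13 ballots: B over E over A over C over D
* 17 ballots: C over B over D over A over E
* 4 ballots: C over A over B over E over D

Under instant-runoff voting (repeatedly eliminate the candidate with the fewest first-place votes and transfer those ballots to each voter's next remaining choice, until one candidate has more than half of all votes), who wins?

E

Round 1: A 0, B 13, C 24, D 2, E 14. A eliminated.
Round 2: B 13, C 24, D 2, E 14. D eliminated.
Round 3: B 13, C 26, E 14. B eliminated.
Round 4: C 26, E 27. E has a majority (≥27).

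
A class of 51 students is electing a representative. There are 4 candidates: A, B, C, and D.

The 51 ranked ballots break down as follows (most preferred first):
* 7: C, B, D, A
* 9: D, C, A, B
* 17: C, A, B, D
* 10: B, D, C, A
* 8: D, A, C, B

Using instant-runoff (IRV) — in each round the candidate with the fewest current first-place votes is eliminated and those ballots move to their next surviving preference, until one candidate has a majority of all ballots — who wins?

D

Round 1: A 0, B 10, C 24, D 17. A eliminated.
Round 2: B 10, C 24, D 17. B eliminated.
Round 3: C 24, D 27. D has a majority (≥26).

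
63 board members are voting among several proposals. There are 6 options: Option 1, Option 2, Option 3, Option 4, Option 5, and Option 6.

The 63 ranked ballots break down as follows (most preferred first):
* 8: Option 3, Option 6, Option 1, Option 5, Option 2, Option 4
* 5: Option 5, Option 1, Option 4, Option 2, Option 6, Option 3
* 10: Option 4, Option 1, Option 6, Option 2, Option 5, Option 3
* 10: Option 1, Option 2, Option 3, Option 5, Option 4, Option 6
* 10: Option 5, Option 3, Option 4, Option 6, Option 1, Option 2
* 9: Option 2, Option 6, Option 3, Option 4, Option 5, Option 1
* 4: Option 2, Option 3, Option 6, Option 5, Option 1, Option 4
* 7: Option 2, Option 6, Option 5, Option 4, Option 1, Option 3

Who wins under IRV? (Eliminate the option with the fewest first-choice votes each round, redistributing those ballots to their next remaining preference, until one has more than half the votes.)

Round 1: Option 1 10, Option 2 20, Option 3 8, Option 4 10, Option 5 15, Option 6 0. Option 6 eliminated.
Round 2: Option 1 10, Option 2 20, Option 3 8, Option 4 10, Option 5 15. Option 3 eliminated.
Round 3: Option 1 18, Option 2 20, Option 4 10, Option 5 15. Option 4 eliminated.
Round 4: Option 1 28, Option 2 20, Option 5 15. Option 5 eliminated.
Round 5: Option 1 43, Option 2 20. Option 1 has a majority (≥32).

Option 1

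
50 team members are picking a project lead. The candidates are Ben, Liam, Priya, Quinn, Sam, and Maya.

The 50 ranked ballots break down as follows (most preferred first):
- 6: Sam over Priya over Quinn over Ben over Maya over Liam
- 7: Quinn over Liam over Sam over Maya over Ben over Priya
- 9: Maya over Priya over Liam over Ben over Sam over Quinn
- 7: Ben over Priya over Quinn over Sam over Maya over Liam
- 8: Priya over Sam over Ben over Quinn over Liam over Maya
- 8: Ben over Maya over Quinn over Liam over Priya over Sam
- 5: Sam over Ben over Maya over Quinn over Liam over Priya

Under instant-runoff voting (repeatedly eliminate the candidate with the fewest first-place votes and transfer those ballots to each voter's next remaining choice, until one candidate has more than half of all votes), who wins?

Sam

Round 1: Ben 15, Liam 0, Priya 8, Quinn 7, Sam 11, Maya 9. Liam eliminated.
Round 2: Ben 15, Priya 8, Quinn 7, Sam 11, Maya 9. Quinn eliminated.
Round 3: Ben 15, Priya 8, Sam 18, Maya 9. Priya eliminated.
Round 4: Ben 15, Sam 26, Maya 9. Sam has a majority (≥26).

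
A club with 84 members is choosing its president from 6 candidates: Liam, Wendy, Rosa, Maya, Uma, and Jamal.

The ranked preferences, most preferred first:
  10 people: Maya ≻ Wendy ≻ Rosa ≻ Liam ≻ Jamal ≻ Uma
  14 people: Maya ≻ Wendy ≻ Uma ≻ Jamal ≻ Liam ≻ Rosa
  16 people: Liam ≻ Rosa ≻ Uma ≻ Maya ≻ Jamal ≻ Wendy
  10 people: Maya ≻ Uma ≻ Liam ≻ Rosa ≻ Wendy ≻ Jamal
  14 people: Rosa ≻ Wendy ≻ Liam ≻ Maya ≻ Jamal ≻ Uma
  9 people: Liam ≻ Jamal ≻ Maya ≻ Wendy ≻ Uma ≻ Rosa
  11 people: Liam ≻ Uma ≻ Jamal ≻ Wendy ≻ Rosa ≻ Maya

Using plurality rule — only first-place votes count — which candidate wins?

First-place votes: Liam 36, Wendy 0, Rosa 14, Maya 34, Uma 0, Jamal 0.

Liam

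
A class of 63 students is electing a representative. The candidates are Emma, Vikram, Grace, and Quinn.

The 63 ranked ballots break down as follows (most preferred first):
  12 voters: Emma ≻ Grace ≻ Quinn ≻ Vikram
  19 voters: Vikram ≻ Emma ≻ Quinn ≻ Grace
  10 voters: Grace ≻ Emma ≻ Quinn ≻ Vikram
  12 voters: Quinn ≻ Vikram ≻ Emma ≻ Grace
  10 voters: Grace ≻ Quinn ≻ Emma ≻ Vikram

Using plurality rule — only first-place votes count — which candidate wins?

Grace

First-place votes: Emma 12, Vikram 19, Grace 20, Quinn 12.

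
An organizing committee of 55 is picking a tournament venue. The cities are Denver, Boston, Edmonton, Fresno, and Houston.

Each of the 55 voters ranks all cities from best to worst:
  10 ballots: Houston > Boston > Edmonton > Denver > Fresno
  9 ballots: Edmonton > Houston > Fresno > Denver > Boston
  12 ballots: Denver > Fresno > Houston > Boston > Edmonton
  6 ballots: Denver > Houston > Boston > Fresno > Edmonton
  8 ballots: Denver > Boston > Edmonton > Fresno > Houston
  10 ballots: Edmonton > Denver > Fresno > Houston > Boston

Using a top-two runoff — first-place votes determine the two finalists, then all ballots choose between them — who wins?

Round 1 first-place votes: Denver 26, Boston 0, Edmonton 19, Fresno 0, Houston 10. Denver and Edmonton advance.
Runoff: Denver is ranked above Edmonton on 26 ballots, Edmonton above Denver on 29.

Edmonton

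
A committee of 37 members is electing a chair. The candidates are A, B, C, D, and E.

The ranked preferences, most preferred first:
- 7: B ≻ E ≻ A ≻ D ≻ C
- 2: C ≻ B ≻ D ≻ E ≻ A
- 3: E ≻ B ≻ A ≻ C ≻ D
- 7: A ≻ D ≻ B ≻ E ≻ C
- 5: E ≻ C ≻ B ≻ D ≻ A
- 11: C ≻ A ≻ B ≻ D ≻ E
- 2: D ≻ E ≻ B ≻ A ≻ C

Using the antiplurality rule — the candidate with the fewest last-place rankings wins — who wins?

Last-place votes: A 7, B 0, C 16, D 3, E 11.

B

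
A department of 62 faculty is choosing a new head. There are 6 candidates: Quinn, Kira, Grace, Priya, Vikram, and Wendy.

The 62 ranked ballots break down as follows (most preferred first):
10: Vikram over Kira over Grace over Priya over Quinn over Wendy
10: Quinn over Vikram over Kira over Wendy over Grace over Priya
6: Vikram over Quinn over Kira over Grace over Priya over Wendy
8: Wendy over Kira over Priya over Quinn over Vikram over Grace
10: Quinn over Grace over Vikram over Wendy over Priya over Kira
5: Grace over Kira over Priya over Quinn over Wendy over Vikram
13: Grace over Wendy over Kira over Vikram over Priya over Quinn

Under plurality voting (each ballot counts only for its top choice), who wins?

Quinn

First-place votes: Quinn 20, Kira 0, Grace 18, Priya 0, Vikram 16, Wendy 8.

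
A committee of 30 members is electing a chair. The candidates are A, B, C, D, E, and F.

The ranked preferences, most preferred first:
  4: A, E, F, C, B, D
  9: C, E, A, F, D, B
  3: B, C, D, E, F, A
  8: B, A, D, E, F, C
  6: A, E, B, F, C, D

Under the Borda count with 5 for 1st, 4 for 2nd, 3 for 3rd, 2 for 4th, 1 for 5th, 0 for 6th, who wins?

A

A: 4×5 + 9×3 + 3×0 + 8×4 + 6×5 = 109
B: 4×1 + 9×0 + 3×5 + 8×5 + 6×3 = 77
C: 4×2 + 9×5 + 3×4 + 8×0 + 6×1 = 71
D: 4×0 + 9×1 + 3×3 + 8×3 + 6×0 = 42
E: 4×4 + 9×4 + 3×2 + 8×2 + 6×4 = 98
F: 4×3 + 9×2 + 3×1 + 8×1 + 6×2 = 53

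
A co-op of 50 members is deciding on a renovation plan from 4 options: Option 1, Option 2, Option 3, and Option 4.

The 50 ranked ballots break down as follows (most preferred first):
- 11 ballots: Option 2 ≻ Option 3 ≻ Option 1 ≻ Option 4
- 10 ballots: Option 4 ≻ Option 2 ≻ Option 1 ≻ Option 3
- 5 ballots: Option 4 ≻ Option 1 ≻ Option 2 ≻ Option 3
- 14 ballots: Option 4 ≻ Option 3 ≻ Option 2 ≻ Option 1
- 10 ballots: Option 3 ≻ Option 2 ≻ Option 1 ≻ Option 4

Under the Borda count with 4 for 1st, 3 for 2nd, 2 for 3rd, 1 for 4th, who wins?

Option 1: 11×2 + 10×2 + 5×3 + 14×1 + 10×2 = 91
Option 2: 11×4 + 10×3 + 5×2 + 14×2 + 10×3 = 142
Option 3: 11×3 + 10×1 + 5×1 + 14×3 + 10×4 = 130
Option 4: 11×1 + 10×4 + 5×4 + 14×4 + 10×1 = 137

Option 2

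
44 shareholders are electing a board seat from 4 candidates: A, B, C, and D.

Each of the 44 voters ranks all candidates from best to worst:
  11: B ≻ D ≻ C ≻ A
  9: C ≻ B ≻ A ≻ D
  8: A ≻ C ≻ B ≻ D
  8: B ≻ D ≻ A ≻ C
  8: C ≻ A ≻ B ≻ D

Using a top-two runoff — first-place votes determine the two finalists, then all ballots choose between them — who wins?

C

Round 1 first-place votes: A 8, B 19, C 17, D 0. B and C advance.
Runoff: B is ranked above C on 19 ballots, C above B on 25.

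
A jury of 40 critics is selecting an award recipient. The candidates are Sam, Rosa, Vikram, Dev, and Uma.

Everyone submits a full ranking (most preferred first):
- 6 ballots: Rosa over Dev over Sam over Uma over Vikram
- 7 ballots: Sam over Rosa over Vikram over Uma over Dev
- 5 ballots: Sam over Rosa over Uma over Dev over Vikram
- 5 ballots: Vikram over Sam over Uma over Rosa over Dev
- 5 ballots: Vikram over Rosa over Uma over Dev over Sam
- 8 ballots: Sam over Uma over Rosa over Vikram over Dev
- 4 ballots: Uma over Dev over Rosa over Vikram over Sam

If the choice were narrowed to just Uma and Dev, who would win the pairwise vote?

Uma is ranked above Dev on 34 ballots; Dev above Uma on 6.

Uma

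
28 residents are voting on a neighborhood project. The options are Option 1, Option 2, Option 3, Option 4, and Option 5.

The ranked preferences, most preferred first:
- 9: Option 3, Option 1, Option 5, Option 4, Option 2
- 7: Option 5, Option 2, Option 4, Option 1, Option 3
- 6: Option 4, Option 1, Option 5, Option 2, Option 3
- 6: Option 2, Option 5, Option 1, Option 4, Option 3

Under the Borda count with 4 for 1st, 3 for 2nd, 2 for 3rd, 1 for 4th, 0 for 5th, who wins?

Option 5

Option 1: 9×3 + 7×1 + 6×3 + 6×2 = 64
Option 2: 9×0 + 7×3 + 6×1 + 6×4 = 51
Option 3: 9×4 + 7×0 + 6×0 + 6×0 = 36
Option 4: 9×1 + 7×2 + 6×4 + 6×1 = 53
Option 5: 9×2 + 7×4 + 6×2 + 6×3 = 76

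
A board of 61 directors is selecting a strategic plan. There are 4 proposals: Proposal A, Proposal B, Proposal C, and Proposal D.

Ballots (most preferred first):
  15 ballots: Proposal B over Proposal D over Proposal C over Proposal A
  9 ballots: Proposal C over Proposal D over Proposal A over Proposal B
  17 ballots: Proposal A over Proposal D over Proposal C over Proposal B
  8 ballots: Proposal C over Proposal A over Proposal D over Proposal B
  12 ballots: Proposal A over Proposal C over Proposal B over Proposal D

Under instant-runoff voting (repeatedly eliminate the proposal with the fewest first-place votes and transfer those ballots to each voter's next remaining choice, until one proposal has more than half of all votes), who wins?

Round 1: Proposal A 29, Proposal B 15, Proposal C 17, Proposal D 0. Proposal D eliminated.
Round 2: Proposal A 29, Proposal B 15, Proposal C 17. Proposal B eliminated.
Round 3: Proposal A 29, Proposal C 32. Proposal C has a majority (≥31).

Proposal C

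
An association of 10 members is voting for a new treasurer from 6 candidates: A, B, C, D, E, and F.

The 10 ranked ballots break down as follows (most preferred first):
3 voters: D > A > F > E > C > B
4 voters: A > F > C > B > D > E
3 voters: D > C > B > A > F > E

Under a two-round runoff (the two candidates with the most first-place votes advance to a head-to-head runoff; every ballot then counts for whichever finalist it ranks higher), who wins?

D

Round 1 first-place votes: A 4, B 0, C 0, D 6, E 0, F 0. D and A advance.
Runoff: D is ranked above A on 6 ballots, A above D on 4.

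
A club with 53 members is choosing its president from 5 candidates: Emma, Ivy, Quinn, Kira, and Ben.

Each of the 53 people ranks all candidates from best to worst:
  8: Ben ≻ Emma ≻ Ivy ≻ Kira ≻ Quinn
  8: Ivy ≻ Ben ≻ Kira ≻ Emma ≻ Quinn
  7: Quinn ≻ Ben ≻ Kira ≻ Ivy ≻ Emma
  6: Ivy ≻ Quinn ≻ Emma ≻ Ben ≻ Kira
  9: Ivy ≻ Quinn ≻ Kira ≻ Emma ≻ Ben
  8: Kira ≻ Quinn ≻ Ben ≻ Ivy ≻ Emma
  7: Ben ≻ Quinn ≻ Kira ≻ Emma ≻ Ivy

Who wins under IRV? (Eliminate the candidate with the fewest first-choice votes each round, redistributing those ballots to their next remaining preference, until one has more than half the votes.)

Round 1: Emma 0, Ivy 23, Quinn 7, Kira 8, Ben 15. Emma eliminated.
Round 2: Ivy 23, Quinn 7, Kira 8, Ben 15. Quinn eliminated.
Round 3: Ivy 23, Kira 8, Ben 22. Kira eliminated.
Round 4: Ivy 23, Ben 30. Ben has a majority (≥27).

Ben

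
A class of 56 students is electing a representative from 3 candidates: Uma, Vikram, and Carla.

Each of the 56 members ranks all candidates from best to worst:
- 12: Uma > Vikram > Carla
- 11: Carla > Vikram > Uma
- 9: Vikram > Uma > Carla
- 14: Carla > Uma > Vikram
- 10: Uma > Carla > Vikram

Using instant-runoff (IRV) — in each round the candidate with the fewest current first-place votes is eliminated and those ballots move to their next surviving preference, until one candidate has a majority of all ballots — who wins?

Uma

Round 1: Uma 22, Vikram 9, Carla 25. Vikram eliminated.
Round 2: Uma 31, Carla 25. Uma has a majority (≥29).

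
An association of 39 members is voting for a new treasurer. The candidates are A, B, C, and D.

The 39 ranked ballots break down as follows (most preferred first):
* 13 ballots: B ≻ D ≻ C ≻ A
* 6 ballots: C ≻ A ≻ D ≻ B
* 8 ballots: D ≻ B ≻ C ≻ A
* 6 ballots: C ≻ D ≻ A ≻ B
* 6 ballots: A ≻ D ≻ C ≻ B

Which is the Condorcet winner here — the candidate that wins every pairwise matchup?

D

D vs A: 27–12
D vs B: 26–13
D vs C: 27–12
D beats every other candidate.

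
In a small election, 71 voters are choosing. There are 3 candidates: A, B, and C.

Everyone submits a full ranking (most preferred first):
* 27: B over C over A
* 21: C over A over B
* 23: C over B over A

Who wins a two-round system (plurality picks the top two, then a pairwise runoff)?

C

Round 1 first-place votes: A 0, B 27, C 44. C and B advance.
Runoff: C is ranked above B on 44 ballots, B above C on 27.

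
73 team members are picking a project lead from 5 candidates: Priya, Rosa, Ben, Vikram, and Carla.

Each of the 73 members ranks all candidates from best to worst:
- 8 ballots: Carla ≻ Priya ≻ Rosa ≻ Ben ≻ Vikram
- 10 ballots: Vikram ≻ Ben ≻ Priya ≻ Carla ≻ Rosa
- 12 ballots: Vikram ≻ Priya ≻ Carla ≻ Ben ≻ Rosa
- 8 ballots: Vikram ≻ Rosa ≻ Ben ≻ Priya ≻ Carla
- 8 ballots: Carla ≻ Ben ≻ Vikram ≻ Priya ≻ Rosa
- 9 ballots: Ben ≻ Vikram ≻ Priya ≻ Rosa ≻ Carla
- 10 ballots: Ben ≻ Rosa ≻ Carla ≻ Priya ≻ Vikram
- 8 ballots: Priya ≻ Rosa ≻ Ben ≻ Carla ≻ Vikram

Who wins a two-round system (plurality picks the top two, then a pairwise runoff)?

Round 1 first-place votes: Priya 8, Rosa 0, Ben 19, Vikram 30, Carla 16. Vikram and Ben advance.
Runoff: Vikram is ranked above Ben on 30 ballots, Ben above Vikram on 43.

Ben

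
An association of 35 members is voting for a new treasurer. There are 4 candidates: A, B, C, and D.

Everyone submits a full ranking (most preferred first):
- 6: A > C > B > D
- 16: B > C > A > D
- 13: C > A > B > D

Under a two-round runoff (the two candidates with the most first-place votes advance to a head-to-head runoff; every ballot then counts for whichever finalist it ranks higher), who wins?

Round 1 first-place votes: A 6, B 16, C 13, D 0. B and C advance.
Runoff: B is ranked above C on 16 ballots, C above B on 19.

C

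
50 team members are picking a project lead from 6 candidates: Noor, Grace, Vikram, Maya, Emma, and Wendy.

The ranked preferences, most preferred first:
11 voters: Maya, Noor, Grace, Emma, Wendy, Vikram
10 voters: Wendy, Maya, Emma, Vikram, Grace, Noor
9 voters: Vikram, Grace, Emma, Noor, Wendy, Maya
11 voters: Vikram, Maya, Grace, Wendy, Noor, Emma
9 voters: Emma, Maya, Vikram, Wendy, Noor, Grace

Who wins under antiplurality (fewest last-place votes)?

Last-place votes: Noor 10, Grace 9, Vikram 11, Maya 9, Emma 11, Wendy 0.

Wendy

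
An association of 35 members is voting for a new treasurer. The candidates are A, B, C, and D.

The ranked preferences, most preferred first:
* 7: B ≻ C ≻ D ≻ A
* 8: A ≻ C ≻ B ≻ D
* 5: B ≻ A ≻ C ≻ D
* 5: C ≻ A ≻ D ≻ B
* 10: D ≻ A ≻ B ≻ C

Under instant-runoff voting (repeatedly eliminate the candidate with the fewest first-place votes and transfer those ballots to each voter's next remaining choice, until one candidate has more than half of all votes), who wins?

Round 1: A 8, B 12, C 5, D 10. C eliminated.
Round 2: A 13, B 12, D 10. D eliminated.
Round 3: A 23, B 12. A has a majority (≥18).

A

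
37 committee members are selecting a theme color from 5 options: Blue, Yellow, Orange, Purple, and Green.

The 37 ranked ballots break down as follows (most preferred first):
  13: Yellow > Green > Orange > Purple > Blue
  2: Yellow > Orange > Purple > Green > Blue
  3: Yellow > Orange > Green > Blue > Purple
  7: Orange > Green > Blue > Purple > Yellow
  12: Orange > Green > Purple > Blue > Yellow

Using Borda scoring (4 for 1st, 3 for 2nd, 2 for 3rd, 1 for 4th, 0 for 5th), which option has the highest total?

Blue: 13×0 + 2×0 + 3×1 + 7×2 + 12×1 = 29
Yellow: 13×4 + 2×4 + 3×4 + 7×0 + 12×0 = 72
Orange: 13×2 + 2×3 + 3×3 + 7×4 + 12×4 = 117
Purple: 13×1 + 2×2 + 3×0 + 7×1 + 12×2 = 48
Green: 13×3 + 2×1 + 3×2 + 7×3 + 12×3 = 104

Orange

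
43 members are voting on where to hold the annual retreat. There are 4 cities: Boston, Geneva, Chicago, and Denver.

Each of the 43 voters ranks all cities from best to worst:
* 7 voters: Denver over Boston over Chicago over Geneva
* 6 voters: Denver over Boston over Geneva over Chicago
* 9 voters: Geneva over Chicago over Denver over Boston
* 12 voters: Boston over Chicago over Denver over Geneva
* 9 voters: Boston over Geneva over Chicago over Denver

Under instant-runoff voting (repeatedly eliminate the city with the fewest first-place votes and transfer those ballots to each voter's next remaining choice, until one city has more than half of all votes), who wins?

Round 1: Boston 21, Geneva 9, Chicago 0, Denver 13. Chicago eliminated.
Round 2: Boston 21, Geneva 9, Denver 13. Geneva eliminated.
Round 3: Boston 21, Denver 22. Denver has a majority (≥22).

Denver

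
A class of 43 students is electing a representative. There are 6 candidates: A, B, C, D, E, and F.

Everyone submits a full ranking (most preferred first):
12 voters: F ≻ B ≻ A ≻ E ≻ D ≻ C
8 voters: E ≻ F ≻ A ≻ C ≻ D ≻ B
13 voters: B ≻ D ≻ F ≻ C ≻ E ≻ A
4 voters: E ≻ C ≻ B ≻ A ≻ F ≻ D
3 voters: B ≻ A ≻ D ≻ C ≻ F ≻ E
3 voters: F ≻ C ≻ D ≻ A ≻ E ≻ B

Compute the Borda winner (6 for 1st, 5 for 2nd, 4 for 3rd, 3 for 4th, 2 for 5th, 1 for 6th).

A: 12×4 + 8×4 + 13×1 + 4×3 + 3×5 + 3×3 = 129
B: 12×5 + 8×1 + 13×6 + 4×4 + 3×6 + 3×1 = 183
C: 12×1 + 8×3 + 13×3 + 4×5 + 3×3 + 3×5 = 119
D: 12×2 + 8×2 + 13×5 + 4×1 + 3×4 + 3×4 = 133
E: 12×3 + 8×6 + 13×2 + 4×6 + 3×1 + 3×2 = 143
F: 12×6 + 8×5 + 13×4 + 4×2 + 3×2 + 3×6 = 196

F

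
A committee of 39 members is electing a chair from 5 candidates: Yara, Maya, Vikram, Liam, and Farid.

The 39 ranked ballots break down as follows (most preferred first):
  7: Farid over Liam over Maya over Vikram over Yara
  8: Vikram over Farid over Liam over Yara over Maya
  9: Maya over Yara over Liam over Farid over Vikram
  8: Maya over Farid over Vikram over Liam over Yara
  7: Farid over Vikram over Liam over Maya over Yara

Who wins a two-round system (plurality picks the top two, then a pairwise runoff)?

Farid

Round 1 first-place votes: Yara 0, Maya 17, Vikram 8, Liam 0, Farid 14. Maya and Farid advance.
Runoff: Maya is ranked above Farid on 17 ballots, Farid above Maya on 22.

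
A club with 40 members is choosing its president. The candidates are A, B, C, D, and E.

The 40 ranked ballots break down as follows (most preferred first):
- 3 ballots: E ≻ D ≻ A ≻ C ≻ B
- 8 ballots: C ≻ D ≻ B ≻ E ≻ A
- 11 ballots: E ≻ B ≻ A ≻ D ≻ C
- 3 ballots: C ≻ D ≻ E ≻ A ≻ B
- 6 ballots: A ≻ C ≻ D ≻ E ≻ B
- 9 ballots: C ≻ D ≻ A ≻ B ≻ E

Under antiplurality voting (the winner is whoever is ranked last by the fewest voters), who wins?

Last-place votes: A 8, B 12, C 11, D 0, E 9.

D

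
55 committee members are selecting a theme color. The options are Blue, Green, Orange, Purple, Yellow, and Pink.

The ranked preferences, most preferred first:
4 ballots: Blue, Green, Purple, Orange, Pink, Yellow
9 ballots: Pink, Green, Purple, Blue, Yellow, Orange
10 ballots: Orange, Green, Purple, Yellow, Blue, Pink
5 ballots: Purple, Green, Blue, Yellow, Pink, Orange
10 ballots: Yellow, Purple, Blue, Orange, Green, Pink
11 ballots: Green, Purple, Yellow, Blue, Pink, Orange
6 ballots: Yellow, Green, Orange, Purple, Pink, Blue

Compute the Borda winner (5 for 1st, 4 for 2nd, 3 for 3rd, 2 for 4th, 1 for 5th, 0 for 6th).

Green

Blue: 4×5 + 9×2 + 10×1 + 5×3 + 10×3 + 11×2 + 6×0 = 115
Green: 4×4 + 9×4 + 10×4 + 5×4 + 10×1 + 11×5 + 6×4 = 201
Orange: 4×2 + 9×0 + 10×5 + 5×0 + 10×2 + 11×0 + 6×3 = 96
Purple: 4×3 + 9×3 + 10×3 + 5×5 + 10×4 + 11×4 + 6×2 = 190
Yellow: 4×0 + 9×1 + 10×2 + 5×2 + 10×5 + 11×3 + 6×5 = 152
Pink: 4×1 + 9×5 + 10×0 + 5×1 + 10×0 + 11×1 + 6×1 = 71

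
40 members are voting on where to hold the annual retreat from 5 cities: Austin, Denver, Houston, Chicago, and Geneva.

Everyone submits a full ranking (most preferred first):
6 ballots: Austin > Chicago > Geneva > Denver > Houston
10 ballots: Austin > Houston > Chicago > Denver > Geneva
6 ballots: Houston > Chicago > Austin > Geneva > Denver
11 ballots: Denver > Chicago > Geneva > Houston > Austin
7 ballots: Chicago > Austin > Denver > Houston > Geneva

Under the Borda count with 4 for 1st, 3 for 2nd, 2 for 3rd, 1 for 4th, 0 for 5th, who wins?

Austin: 6×4 + 10×4 + 6×2 + 11×0 + 7×3 = 97
Denver: 6×1 + 10×1 + 6×0 + 11×4 + 7×2 = 74
Houston: 6×0 + 10×3 + 6×4 + 11×1 + 7×1 = 72
Chicago: 6×3 + 10×2 + 6×3 + 11×3 + 7×4 = 117
Geneva: 6×2 + 10×0 + 6×1 + 11×2 + 7×0 = 40

Chicago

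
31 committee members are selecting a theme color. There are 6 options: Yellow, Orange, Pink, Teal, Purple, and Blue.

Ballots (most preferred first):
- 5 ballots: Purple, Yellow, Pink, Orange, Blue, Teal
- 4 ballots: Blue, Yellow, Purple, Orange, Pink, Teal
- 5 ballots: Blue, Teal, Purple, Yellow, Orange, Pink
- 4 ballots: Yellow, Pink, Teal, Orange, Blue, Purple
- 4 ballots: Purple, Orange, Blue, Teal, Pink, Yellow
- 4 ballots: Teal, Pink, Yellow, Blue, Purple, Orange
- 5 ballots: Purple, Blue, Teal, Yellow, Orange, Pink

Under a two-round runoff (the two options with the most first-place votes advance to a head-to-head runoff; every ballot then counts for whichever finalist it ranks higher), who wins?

Round 1 first-place votes: Yellow 4, Orange 0, Pink 0, Teal 4, Purple 14, Blue 9. Purple and Blue advance.
Runoff: Purple is ranked above Blue on 14 ballots, Blue above Purple on 17.

Blue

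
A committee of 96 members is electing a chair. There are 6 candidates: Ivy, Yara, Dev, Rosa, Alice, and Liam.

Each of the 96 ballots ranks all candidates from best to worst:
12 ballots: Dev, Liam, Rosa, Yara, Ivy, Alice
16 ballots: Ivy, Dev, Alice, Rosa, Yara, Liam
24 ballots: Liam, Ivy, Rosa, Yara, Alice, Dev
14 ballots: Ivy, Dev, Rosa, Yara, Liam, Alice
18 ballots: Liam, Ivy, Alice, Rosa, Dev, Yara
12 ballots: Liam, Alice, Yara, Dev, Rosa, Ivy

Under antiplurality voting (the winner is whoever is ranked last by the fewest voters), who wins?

Rosa

Last-place votes: Ivy 12, Yara 18, Dev 24, Rosa 0, Alice 26, Liam 16.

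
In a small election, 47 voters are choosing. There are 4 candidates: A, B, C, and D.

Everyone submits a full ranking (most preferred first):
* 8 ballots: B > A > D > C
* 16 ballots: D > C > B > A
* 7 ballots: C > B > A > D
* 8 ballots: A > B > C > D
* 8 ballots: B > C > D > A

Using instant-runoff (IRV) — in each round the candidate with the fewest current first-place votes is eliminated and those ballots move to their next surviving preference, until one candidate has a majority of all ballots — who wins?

B

Round 1: A 8, B 16, C 7, D 16. C eliminated.
Round 2: A 8, B 23, D 16. A eliminated.
Round 3: B 31, D 16. B has a majority (≥24).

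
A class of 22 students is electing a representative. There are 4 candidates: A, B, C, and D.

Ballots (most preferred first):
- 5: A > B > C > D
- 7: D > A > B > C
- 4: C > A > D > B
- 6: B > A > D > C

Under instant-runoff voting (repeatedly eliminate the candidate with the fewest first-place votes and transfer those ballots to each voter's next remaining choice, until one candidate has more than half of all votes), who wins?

A

Round 1: A 5, B 6, C 4, D 7. C eliminated.
Round 2: A 9, B 6, D 7. B eliminated.
Round 3: A 15, D 7. A has a majority (≥12).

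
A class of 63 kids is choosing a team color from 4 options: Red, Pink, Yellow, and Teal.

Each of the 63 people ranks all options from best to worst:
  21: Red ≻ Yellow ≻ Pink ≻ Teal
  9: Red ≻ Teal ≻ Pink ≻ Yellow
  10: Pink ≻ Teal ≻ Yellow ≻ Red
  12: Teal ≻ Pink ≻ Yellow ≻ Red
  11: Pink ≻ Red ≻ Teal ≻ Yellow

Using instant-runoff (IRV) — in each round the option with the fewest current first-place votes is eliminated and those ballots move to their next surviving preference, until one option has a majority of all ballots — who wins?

Round 1: Red 30, Pink 21, Yellow 0, Teal 12. Yellow eliminated.
Round 2: Red 30, Pink 21, Teal 12. Teal eliminated.
Round 3: Red 30, Pink 33. Pink has a majority (≥32).

Pink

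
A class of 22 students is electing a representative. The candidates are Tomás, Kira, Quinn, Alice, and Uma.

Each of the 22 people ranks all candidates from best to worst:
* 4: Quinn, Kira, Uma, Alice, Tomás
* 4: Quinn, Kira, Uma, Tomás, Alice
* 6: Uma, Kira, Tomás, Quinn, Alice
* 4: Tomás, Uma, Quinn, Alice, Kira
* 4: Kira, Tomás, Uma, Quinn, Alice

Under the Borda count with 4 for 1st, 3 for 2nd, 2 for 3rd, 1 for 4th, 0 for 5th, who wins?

Uma

Tomás: 4×0 + 4×1 + 6×2 + 4×4 + 4×3 = 44
Kira: 4×3 + 4×3 + 6×3 + 4×0 + 4×4 = 58
Quinn: 4×4 + 4×4 + 6×1 + 4×2 + 4×1 = 50
Alice: 4×1 + 4×0 + 6×0 + 4×1 + 4×0 = 8
Uma: 4×2 + 4×2 + 6×4 + 4×3 + 4×2 = 60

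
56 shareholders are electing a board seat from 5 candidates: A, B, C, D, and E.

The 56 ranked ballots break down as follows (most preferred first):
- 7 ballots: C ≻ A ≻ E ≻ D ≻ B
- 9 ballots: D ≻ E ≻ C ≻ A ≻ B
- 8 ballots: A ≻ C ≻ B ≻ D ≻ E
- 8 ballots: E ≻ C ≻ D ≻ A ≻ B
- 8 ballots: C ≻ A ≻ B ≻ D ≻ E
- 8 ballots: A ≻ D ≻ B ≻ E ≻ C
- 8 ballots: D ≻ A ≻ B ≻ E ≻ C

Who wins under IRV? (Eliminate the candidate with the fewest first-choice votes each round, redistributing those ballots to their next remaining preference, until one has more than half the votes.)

Round 1: A 16, B 0, C 15, D 17, E 8. B eliminated.
Round 2: A 16, C 15, D 17, E 8. E eliminated.
Round 3: A 16, C 23, D 17. A eliminated.
Round 4: C 31, D 25. C has a majority (≥29).

C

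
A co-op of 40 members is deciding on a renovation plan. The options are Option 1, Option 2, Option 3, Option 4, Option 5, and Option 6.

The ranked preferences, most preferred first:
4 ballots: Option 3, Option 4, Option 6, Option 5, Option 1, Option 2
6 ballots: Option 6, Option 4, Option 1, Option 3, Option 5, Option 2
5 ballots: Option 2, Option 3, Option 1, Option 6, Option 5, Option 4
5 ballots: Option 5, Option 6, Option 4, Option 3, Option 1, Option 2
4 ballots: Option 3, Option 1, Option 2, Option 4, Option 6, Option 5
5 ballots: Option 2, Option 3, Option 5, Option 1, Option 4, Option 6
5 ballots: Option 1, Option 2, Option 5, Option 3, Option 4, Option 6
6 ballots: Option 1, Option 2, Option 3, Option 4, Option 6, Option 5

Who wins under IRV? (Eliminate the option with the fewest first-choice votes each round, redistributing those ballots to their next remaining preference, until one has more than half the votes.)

Option 1

Round 1: Option 1 11, Option 2 10, Option 3 8, Option 4 0, Option 5 5, Option 6 6. Option 4 eliminated.
Round 2: Option 1 11, Option 2 10, Option 3 8, Option 5 5, Option 6 6. Option 5 eliminated.
Round 3: Option 1 11, Option 2 10, Option 3 8, Option 6 11. Option 3 eliminated.
Round 4: Option 1 15, Option 2 10, Option 6 15. Option 2 eliminated.
Round 5: Option 1 25, Option 6 15. Option 1 has a majority (≥21).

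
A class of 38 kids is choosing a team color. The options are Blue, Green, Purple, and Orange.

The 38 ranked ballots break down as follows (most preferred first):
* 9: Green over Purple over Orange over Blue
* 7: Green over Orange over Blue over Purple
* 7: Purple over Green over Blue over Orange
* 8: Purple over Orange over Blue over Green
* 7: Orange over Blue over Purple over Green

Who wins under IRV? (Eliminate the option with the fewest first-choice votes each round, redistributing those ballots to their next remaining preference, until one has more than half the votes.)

Round 1: Blue 0, Green 16, Purple 15, Orange 7. Blue eliminated.
Round 2: Green 16, Purple 15, Orange 7. Orange eliminated.
Round 3: Green 16, Purple 22. Purple has a majority (≥20).

Purple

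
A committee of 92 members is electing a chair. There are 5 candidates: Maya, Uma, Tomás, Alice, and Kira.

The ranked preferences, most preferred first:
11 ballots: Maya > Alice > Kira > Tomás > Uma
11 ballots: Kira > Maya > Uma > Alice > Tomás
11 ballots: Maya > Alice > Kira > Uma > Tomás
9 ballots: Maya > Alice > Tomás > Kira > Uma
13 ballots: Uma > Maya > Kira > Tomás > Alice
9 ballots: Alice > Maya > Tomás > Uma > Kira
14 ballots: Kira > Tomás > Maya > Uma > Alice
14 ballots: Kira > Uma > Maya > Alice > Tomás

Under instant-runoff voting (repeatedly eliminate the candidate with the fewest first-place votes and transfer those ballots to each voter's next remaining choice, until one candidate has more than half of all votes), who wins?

Maya

Round 1: Maya 31, Uma 13, Tomás 0, Alice 9, Kira 39. Tomás eliminated.
Round 2: Maya 31, Uma 13, Alice 9, Kira 39. Alice eliminated.
Round 3: Maya 40, Uma 13, Kira 39. Uma eliminated.
Round 4: Maya 53, Kira 39. Maya has a majority (≥47).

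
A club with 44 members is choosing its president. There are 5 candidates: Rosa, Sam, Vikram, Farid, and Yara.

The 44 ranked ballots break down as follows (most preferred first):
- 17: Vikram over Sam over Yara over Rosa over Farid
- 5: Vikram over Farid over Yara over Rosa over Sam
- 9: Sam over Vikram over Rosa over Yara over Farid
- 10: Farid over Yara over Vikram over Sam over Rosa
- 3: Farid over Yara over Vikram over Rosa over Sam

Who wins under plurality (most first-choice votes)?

Vikram

First-place votes: Rosa 0, Sam 9, Vikram 22, Farid 13, Yara 0.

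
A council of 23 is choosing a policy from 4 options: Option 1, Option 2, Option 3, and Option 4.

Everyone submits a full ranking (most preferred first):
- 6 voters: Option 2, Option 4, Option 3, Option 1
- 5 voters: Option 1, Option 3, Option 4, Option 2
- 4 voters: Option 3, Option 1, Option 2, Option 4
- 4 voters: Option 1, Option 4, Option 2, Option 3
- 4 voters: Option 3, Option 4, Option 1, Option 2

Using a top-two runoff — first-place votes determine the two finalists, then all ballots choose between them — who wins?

Option 3

Round 1 first-place votes: Option 1 9, Option 2 6, Option 3 8, Option 4 0. Option 1 and Option 3 advance.
Runoff: Option 1 is ranked above Option 3 on 9 ballots, Option 3 above Option 1 on 14.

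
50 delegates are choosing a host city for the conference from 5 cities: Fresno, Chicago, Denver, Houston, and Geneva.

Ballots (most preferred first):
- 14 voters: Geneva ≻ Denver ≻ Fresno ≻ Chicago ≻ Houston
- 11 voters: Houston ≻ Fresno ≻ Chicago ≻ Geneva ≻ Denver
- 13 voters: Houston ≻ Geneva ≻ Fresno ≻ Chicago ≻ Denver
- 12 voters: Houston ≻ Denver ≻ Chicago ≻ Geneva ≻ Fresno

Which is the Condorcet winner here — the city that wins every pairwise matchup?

Houston vs Fresno: 36–14
Houston vs Chicago: 36–14
Houston vs Denver: 36–14
Houston vs Geneva: 36–14
Houston beats every other city.

Houston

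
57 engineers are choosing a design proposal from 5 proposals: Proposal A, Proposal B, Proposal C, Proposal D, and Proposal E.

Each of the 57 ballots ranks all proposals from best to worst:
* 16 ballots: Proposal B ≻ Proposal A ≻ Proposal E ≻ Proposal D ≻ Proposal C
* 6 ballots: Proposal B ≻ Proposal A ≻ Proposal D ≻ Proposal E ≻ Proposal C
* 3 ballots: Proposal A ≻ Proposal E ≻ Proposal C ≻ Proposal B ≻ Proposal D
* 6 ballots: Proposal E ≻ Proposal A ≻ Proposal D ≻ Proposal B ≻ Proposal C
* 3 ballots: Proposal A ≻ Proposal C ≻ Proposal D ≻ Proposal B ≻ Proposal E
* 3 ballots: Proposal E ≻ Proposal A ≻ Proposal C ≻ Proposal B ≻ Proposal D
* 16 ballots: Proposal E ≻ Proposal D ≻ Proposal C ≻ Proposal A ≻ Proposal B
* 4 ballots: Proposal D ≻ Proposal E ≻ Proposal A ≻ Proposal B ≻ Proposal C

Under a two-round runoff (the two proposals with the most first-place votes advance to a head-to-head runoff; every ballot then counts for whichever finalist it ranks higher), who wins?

Round 1 first-place votes: Proposal A 6, Proposal B 22, Proposal C 0, Proposal D 4, Proposal E 25. Proposal E and Proposal B advance.
Runoff: Proposal E is ranked above Proposal B on 32 ballots, Proposal B above Proposal E on 25.

Proposal E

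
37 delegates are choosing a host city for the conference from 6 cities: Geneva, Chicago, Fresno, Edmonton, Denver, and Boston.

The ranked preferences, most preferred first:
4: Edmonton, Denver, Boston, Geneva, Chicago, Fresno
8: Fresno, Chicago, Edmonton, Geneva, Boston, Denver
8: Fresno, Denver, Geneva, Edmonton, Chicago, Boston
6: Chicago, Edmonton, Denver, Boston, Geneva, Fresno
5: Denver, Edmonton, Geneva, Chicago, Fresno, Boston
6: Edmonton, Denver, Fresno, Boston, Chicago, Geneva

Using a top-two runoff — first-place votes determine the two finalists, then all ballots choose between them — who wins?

Edmonton

Round 1 first-place votes: Geneva 0, Chicago 6, Fresno 16, Edmonton 10, Denver 5, Boston 0. Fresno and Edmonton advance.
Runoff: Fresno is ranked above Edmonton on 16 ballots, Edmonton above Fresno on 21.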